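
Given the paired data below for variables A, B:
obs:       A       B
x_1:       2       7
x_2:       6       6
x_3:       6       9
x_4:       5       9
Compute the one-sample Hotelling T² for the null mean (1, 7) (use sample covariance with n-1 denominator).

Step 1 — sample mean vector:
  mean(A) = (2 + 6 + 6 + 5) / 4 = 19/4 = 4.75
  mean(B) = (7 + 6 + 9 + 9) / 4 = 31/4 = 7.75
  x̄ = (4.75, 7.75),  deviation x̄ - mu_0 = (4.75, 7.75) - (1, 7) = (3.75, 0.75).

Step 2 — sample covariance matrix, S[i,j] = (1/(n-1)) · Σ_k (x_{k,i} - mean_i) · (x_{k,j} - mean_j), divisor n-1 = 3:
  S[A,A] = ((-2.75)·(-2.75) + (1.25)·(1.25) + (1.25)·(1.25) + (0.25)·(0.25)) / 3 = 10.75/3 = 3.5833
  S[A,B] = ((-2.75)·(-0.75) + (1.25)·(-1.75) + (1.25)·(1.25) + (0.25)·(1.25)) / 3 = 1.75/3 = 0.5833
  S[B,B] = ((-0.75)·(-0.75) + (-1.75)·(-1.75) + (1.25)·(1.25) + (1.25)·(1.25)) / 3 = 6.75/3 = 2.25
  S = [[3.5833, 0.5833],
 [0.5833, 2.25]].

Step 3 — invert S. det(S) = 3.5833·2.25 - (0.5833)² = 7.7222.
  S^{-1} = (1/det) · [[d, -b], [-b, a]] = [[0.2914, -0.0755],
 [-0.0755, 0.464]].

Step 4 — quadratic form (x̄ - mu_0)^T · S^{-1} · (x̄ - mu_0):
  S^{-1} · (x̄ - mu_0) = (1.036, 0.0647),
  (x̄ - mu_0)^T · [...] = (3.75)·(1.036) + (0.75)·(0.0647) = 3.9335.

Step 5 — scale by n: T² = 4 · 3.9335 = 15.7338.

T² ≈ 15.7338


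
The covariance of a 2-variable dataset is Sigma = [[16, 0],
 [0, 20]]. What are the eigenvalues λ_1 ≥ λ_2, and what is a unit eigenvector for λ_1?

Step 1 — characteristic polynomial of 2×2 Sigma:
  det(Sigma - λI) = λ² - trace · λ + det = 0.
  trace = 16 + 20 = 36, det = 16·20 - (0)² = 320.
Step 2 — discriminant:
  Δ = trace² - 4·det = 1296 - 1280 = 16.
Step 3 — eigenvalues:
  λ = (trace ± √Δ)/2 = (36 ± 4)/2,
  λ_1 = 20,  λ_2 = 16.

Step 4 — unit eigenvector for λ_1: Sigma is diagonal, so its eigenvectors are the coordinate axes. λ_1 = 20 is the diagonal entry on the second coordinate axis, hence
  v_1 = (0, 1) (||v_1|| = 1).

λ_1 = 20,  λ_2 = 16;  v_1 ≈ (0, 1)


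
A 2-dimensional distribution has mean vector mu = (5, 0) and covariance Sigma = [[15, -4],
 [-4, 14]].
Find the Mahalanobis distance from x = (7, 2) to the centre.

Step 1 — centre the observation: (x - mu) = (2, 2).

Step 2 — invert Sigma. det(Sigma) = 15·14 - (-4)² = 194.
  Sigma^{-1} = (1/det) · [[d, -b], [-b, a]] = [[0.0722, 0.0206],
 [0.0206, 0.0773]].

Step 3 — form the quadratic (x - mu)^T · Sigma^{-1} · (x - mu):
  Sigma^{-1} · (x - mu) = (0.1856, 0.1959).
  (x - mu)^T · [Sigma^{-1} · (x - mu)] = (2)·(0.1856) + (2)·(0.1959) = 0.7629.

Step 4 — take square root: d = √(0.7629) ≈ 0.8734.

d(x, mu) = √(0.7629) ≈ 0.8734


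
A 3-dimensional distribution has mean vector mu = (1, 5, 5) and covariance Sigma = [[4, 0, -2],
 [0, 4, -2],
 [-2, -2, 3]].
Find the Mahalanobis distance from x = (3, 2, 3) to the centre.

Step 1 — centre the observation: (x - mu) = (2, -3, -2).

Step 2 — invert Sigma (cofactor / det for 3×3, or solve directly):
  Sigma^{-1} = [[0.5, 0.25, 0.5],
 [0.25, 0.5, 0.5],
 [0.5, 0.5, 1]].

Step 3 — form the quadratic (x - mu)^T · Sigma^{-1} · (x - mu):
  Sigma^{-1} · (x - mu) = (-0.75, -2, -2.5).
  (x - mu)^T · [Sigma^{-1} · (x - mu)] = (2)·(-0.75) + (-3)·(-2) + (-2)·(-2.5) = 9.5.

Step 4 — take square root: d = √(9.5) ≈ 3.0822.

d(x, mu) = √(9.5) ≈ 3.0822


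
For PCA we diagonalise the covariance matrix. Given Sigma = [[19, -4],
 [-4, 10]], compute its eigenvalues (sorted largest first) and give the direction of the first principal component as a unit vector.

Step 1 — characteristic polynomial of 2×2 Sigma:
  det(Sigma - λI) = λ² - trace · λ + det = 0.
  trace = 19 + 10 = 29, det = 19·10 - (-4)² = 174.
Step 2 — discriminant:
  Δ = trace² - 4·det = 841 - 696 = 145.
Step 3 — eigenvalues:
  λ = (trace ± √Δ)/2 = (29 ± 12.0416)/2,
  λ_1 = 20.5208,  λ_2 = 8.4792.

Step 4 — unit eigenvector for λ_1: solve (Sigma - λ_1 I)v = 0. First row:
  (19 - 20.5208)·v_x + (-4)·v_y = 0, i.e. (-1.5208)·v_x + (-4)·v_y = 0,
  so v ∝ (b, λ_1 - a) = (-4, 1.5208); multiply by -1 so the first entry is positive: u = (4, -1.5208).
  ||u|| = √((4)² + (-1.5208)²) = √(18.3128) ≈ 4.2793,
  v_1 = u/||u|| ≈ (0.9347, -0.3554) (||v_1|| = 1).

λ_1 = 20.5208,  λ_2 = 8.4792;  v_1 ≈ (0.9347, -0.3554)


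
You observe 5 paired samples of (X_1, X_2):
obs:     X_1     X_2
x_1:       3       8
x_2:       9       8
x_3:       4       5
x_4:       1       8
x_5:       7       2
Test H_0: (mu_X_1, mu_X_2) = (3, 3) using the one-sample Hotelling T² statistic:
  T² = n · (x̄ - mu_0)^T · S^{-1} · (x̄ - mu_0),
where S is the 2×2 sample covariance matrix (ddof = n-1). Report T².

Step 1 — sample mean vector:
  mean(X_1) = (3 + 9 + 4 + 1 + 7) / 5 = 24/5 = 4.8
  mean(X_2) = (8 + 8 + 5 + 8 + 2) / 5 = 31/5 = 6.2
  x̄ = (4.8, 6.2),  deviation x̄ - mu_0 = (4.8, 6.2) - (3, 3) = (1.8, 3.2).

Step 2 — sample covariance matrix, S[i,j] = (1/(n-1)) · Σ_k (x_{k,i} - mean_i) · (x_{k,j} - mean_j), divisor n-1 = 4:
  S[X_1,X_1] = ((-1.8)·(-1.8) + (4.2)·(4.2) + (-0.8)·(-0.8) + (-3.8)·(-3.8) + (2.2)·(2.2)) / 4 = 40.8/4 = 10.2
  S[X_1,X_2] = ((-1.8)·(1.8) + (4.2)·(1.8) + (-0.8)·(-1.2) + (-3.8)·(1.8) + (2.2)·(-4.2)) / 4 = -10.8/4 = -2.7
  S[X_2,X_2] = ((1.8)·(1.8) + (1.8)·(1.8) + (-1.2)·(-1.2) + (1.8)·(1.8) + (-4.2)·(-4.2)) / 4 = 28.8/4 = 7.2
  S = [[10.2, -2.7],
 [-2.7, 7.2]].

Step 3 — invert S. det(S) = 10.2·7.2 - (-2.7)² = 66.15.
  S^{-1} = (1/det) · [[d, -b], [-b, a]] = [[0.1088, 0.0408],
 [0.0408, 0.1542]].

Step 4 — quadratic form (x̄ - mu_0)^T · S^{-1} · (x̄ - mu_0):
  S^{-1} · (x̄ - mu_0) = (0.3265, 0.5669),
  (x̄ - mu_0)^T · [...] = (1.8)·(0.3265) + (3.2)·(0.5669) = 2.4018.

Step 5 — scale by n: T² = 5 · 2.4018 = 12.0091.

T² ≈ 12.0091


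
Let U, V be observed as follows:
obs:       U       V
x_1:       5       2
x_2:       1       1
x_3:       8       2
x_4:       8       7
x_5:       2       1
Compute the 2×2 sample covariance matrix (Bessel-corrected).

Step 1 — column means:
  mean(U) = (5 + 1 + 8 + 8 + 2) / 5 = 24/5 = 4.8
  mean(V) = (2 + 1 + 2 + 7 + 1) / 5 = 13/5 = 2.6

Step 2 — sample covariance S[i,j] = (1/(n-1)) · Σ_k (x_{k,i} - mean_i) · (x_{k,j} - mean_j), with n-1 = 4.
  S[U,U] = ((0.2)·(0.2) + (-3.8)·(-3.8) + (3.2)·(3.2) + (3.2)·(3.2) + (-2.8)·(-2.8)) / 4 = 42.8/4 = 10.7
  S[U,V] = ((0.2)·(-0.6) + (-3.8)·(-1.6) + (3.2)·(-0.6) + (3.2)·(4.4) + (-2.8)·(-1.6)) / 4 = 22.6/4 = 5.65
  S[V,V] = ((-0.6)·(-0.6) + (-1.6)·(-1.6) + (-0.6)·(-0.6) + (4.4)·(4.4) + (-1.6)·(-1.6)) / 4 = 25.2/4 = 6.3

S is symmetric (S[j,i] = S[i,j]). Assembling:

S = [[10.7, 5.65],
 [5.65, 6.3]]


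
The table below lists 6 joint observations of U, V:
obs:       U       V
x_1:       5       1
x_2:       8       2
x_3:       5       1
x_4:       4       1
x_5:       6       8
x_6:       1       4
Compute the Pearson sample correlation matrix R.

Step 1 — column means:
  mean(U) = (5 + 8 + 5 + 4 + 6 + 1) / 6 = 29/6 = 4.8333
  mean(V) = (1 + 2 + 1 + 1 + 8 + 4) / 6 = 17/6 = 2.8333

Step 2 — sample variances and covariances s[i,j] = (1/(n-1)) · Σ_k (x_{k,i} - mean_i) · (x_{k,j} - mean_j), with n-1 = 5:
  s[U,U] = ((0.1667)·(0.1667) + (3.1667)·(3.1667) + (0.1667)·(0.1667) + (-0.8333)·(-0.8333) + (1.1667)·(1.1667) + (-3.8333)·(-3.8333)) / 5 = 26.8333/5 = 5.3667
  s[U,V] = ((0.1667)·(-1.8333) + (3.1667)·(-0.8333) + (0.1667)·(-1.8333) + (-0.8333)·(-1.8333) + (1.1667)·(5.1667) + (-3.8333)·(1.1667)) / 5 = -0.1667/5 = -0.0333
  s[V,V] = ((-1.8333)·(-1.8333) + (-0.8333)·(-0.8333) + (-1.8333)·(-1.8333) + (-1.8333)·(-1.8333) + (5.1667)·(5.1667) + (1.1667)·(1.1667)) / 5 = 38.8333/5 = 7.7667
  Sample standard deviations s_i = √(s[i,i]):
  s(U) = √(5.3667) = 2.3166
  s(V) = √(7.7667) = 2.7869

Step 3 — r_{ij} = s_{ij} / (s_i · s_j):
  r[U,U] = 1 (diagonal).
  r[U,V] = -0.0333 / (2.3166 · 2.7869) = -0.0333 / 6.4561 = -0.0052
  r[V,V] = 1 (diagonal).

R is symmetric with unit diagonal. Assembling:

R = [[1, -0.0052],
 [-0.0052, 1]]


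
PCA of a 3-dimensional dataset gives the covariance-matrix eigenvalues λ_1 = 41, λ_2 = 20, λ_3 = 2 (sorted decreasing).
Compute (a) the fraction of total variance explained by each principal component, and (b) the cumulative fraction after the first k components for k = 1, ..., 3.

Step 1 — total variance = trace(Sigma) = Σ λ_i = 41 + 20 + 2 = 63.

Step 2 — fraction explained by component i = λ_i / Σ λ:
  PC1: 41/63 = 0.6508
  PC2: 20/63 = 0.3175
  PC3: 2/63 = 0.0317

Step 3 — cumulative fraction after k components = (λ_1 + ... + λ_k) / Σ λ:
  k = 1: 41/63 = 0.6508
  k = 2: (41 + 20)/63 = 61/63 = 0.9683
  k = 3: (41 + 20 + 2)/63 = 63/63 = 1

Summary (fraction, with percent):

explained: PC1 0.6508 (65.08%), PC2 0.3175 (31.75%), PC3 0.0317 (3.17%);  cumulative: 0.6508, 0.9683, 1


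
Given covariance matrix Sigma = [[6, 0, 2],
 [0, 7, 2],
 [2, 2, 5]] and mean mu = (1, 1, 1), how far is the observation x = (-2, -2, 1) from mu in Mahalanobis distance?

Step 1 — centre the observation: (x - mu) = (-3, -3, 0).

Step 2 — invert Sigma (cofactor / det for 3×3, or solve directly):
  Sigma^{-1} = [[0.1962, 0.0253, -0.0886],
 [0.0253, 0.1646, -0.0759],
 [-0.0886, -0.0759, 0.2658]].

Step 3 — form the quadratic (x - mu)^T · Sigma^{-1} · (x - mu):
  Sigma^{-1} · (x - mu) = (-0.6646, -0.5696, 0.4937).
  (x - mu)^T · [Sigma^{-1} · (x - mu)] = (-3)·(-0.6646) + (-3)·(-0.5696) + (0)·(0.4937) = 3.7025.

Step 4 — take square root: d = √(3.7025) ≈ 1.9242.

d(x, mu) = √(3.7025) ≈ 1.9242


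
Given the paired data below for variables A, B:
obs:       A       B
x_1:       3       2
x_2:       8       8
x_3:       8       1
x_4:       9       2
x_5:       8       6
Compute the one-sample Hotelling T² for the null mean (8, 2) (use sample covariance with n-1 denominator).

Step 1 — sample mean vector:
  mean(A) = (3 + 8 + 8 + 9 + 8) / 5 = 36/5 = 7.2
  mean(B) = (2 + 8 + 1 + 2 + 6) / 5 = 19/5 = 3.8
  x̄ = (7.2, 3.8),  deviation x̄ - mu_0 = (7.2, 3.8) - (8, 2) = (-0.8, 1.8).

Step 2 — sample covariance matrix, S[i,j] = (1/(n-1)) · Σ_k (x_{k,i} - mean_i) · (x_{k,j} - mean_j), divisor n-1 = 4:
  S[A,A] = ((-4.2)·(-4.2) + (0.8)·(0.8) + (0.8)·(0.8) + (1.8)·(1.8) + (0.8)·(0.8)) / 4 = 22.8/4 = 5.7
  S[A,B] = ((-4.2)·(-1.8) + (0.8)·(4.2) + (0.8)·(-2.8) + (1.8)·(-1.8) + (0.8)·(2.2)) / 4 = 7.2/4 = 1.8
  S[B,B] = ((-1.8)·(-1.8) + (4.2)·(4.2) + (-2.8)·(-2.8) + (-1.8)·(-1.8) + (2.2)·(2.2)) / 4 = 36.8/4 = 9.2
  S = [[5.7, 1.8],
 [1.8, 9.2]].

Step 3 — invert S. det(S) = 5.7·9.2 - (1.8)² = 49.2.
  S^{-1} = (1/det) · [[d, -b], [-b, a]] = [[0.187, -0.0366],
 [-0.0366, 0.1159]].

Step 4 — quadratic form (x̄ - mu_0)^T · S^{-1} · (x̄ - mu_0):
  S^{-1} · (x̄ - mu_0) = (-0.2154, 0.2378),
  (x̄ - mu_0)^T · [...] = (-0.8)·(-0.2154) + (1.8)·(0.2378) = 0.6004.

Step 5 — scale by n: T² = 5 · 0.6004 = 3.002.

T² ≈ 3.002


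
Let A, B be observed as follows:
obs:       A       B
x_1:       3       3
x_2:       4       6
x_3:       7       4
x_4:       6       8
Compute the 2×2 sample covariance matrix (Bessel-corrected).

Step 1 — column means:
  mean(A) = (3 + 4 + 7 + 6) / 4 = 20/4 = 5
  mean(B) = (3 + 6 + 4 + 8) / 4 = 21/4 = 5.25

Step 2 — sample covariance S[i,j] = (1/(n-1)) · Σ_k (x_{k,i} - mean_i) · (x_{k,j} - mean_j), with n-1 = 3.
  S[A,A] = ((-2)·(-2) + (-1)·(-1) + (2)·(2) + (1)·(1)) / 3 = 10/3 = 3.3333
  S[A,B] = ((-2)·(-2.25) + (-1)·(0.75) + (2)·(-1.25) + (1)·(2.75)) / 3 = 4/3 = 1.3333
  S[B,B] = ((-2.25)·(-2.25) + (0.75)·(0.75) + (-1.25)·(-1.25) + (2.75)·(2.75)) / 3 = 14.75/3 = 4.9167

S is symmetric (S[j,i] = S[i,j]). Assembling:

S = [[3.3333, 1.3333],
 [1.3333, 4.9167]]


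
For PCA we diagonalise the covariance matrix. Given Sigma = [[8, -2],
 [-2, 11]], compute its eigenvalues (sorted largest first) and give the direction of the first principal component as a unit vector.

Step 1 — characteristic polynomial of 2×2 Sigma:
  det(Sigma - λI) = λ² - trace · λ + det = 0.
  trace = 8 + 11 = 19, det = 8·11 - (-2)² = 84.
Step 2 — discriminant:
  Δ = trace² - 4·det = 361 - 336 = 25.
Step 3 — eigenvalues:
  λ = (trace ± √Δ)/2 = (19 ± 5)/2,
  λ_1 = 12,  λ_2 = 7.

Step 4 — unit eigenvector for λ_1: solve (Sigma - λ_1 I)v = 0. First row:
  (8 - 12)·v_x + (-2)·v_y = 0, i.e. (-4)·v_x + (-2)·v_y = 0,
  so v ∝ (b, λ_1 - a) = (-2, 4); multiply by -1 so the first entry is positive: u = (2, -4).
  ||u|| = √((2)² + (-4)²) = √(20) ≈ 4.4721,
  v_1 = u/||u|| ≈ (0.4472, -0.8944) (||v_1|| = 1).

λ_1 = 12,  λ_2 = 7;  v_1 ≈ (0.4472, -0.8944)


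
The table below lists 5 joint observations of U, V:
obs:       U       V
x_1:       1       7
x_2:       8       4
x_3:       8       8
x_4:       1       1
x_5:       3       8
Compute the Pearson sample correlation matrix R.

Step 1 — column means:
  mean(U) = (1 + 8 + 8 + 1 + 3) / 5 = 21/5 = 4.2
  mean(V) = (7 + 4 + 8 + 1 + 8) / 5 = 28/5 = 5.6

Step 2 — sample variances and covariances s[i,j] = (1/(n-1)) · Σ_k (x_{k,i} - mean_i) · (x_{k,j} - mean_j), with n-1 = 4:
  s[U,U] = ((-3.2)·(-3.2) + (3.8)·(3.8) + (3.8)·(3.8) + (-3.2)·(-3.2) + (-1.2)·(-1.2)) / 4 = 50.8/4 = 12.7
  s[U,V] = ((-3.2)·(1.4) + (3.8)·(-1.6) + (3.8)·(2.4) + (-3.2)·(-4.6) + (-1.2)·(2.4)) / 4 = 10.4/4 = 2.6
  s[V,V] = ((1.4)·(1.4) + (-1.6)·(-1.6) + (2.4)·(2.4) + (-4.6)·(-4.6) + (2.4)·(2.4)) / 4 = 37.2/4 = 9.3
  Sample standard deviations s_i = √(s[i,i]):
  s(U) = √(12.7) = 3.5637
  s(V) = √(9.3) = 3.0496

Step 3 — r_{ij} = s_{ij} / (s_i · s_j):
  r[U,U] = 1 (diagonal).
  r[U,V] = 2.6 / (3.5637 · 3.0496) = 2.6 / 10.8678 = 0.2392
  r[V,V] = 1 (diagonal).

R is symmetric with unit diagonal. Assembling:

R = [[1, 0.2392],
 [0.2392, 1]]


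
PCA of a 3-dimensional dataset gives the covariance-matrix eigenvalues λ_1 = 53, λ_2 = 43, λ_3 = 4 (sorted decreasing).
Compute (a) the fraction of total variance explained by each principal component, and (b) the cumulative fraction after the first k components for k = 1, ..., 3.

Step 1 — total variance = trace(Sigma) = Σ λ_i = 53 + 43 + 4 = 100.

Step 2 — fraction explained by component i = λ_i / Σ λ:
  PC1: 53/100 = 0.53
  PC2: 43/100 = 0.43
  PC3: 4/100 = 0.04

Step 3 — cumulative fraction after k components = (λ_1 + ... + λ_k) / Σ λ:
  k = 1: 53/100 = 0.53
  k = 2: (53 + 43)/100 = 96/100 = 0.96
  k = 3: (53 + 43 + 4)/100 = 100/100 = 1

Summary (fraction, with percent):

explained: PC1 0.53 (53%), PC2 0.43 (43%), PC3 0.04 (4%);  cumulative: 0.53, 0.96, 1


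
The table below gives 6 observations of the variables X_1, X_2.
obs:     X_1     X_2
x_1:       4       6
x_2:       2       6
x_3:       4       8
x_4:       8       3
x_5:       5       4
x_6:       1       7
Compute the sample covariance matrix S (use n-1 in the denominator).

Step 1 — column means:
  mean(X_1) = (4 + 2 + 4 + 8 + 5 + 1) / 6 = 24/6 = 4
  mean(X_2) = (6 + 6 + 8 + 3 + 4 + 7) / 6 = 34/6 = 5.6667

Step 2 — sample covariance S[i,j] = (1/(n-1)) · Σ_k (x_{k,i} - mean_i) · (x_{k,j} - mean_j), with n-1 = 5.
  S[X_1,X_1] = ((0)·(0) + (-2)·(-2) + (0)·(0) + (4)·(4) + (1)·(1) + (-3)·(-3)) / 5 = 30/5 = 6
  S[X_1,X_2] = ((0)·(0.3333) + (-2)·(0.3333) + (0)·(2.3333) + (4)·(-2.6667) + (1)·(-1.6667) + (-3)·(1.3333)) / 5 = -17/5 = -3.4
  S[X_2,X_2] = ((0.3333)·(0.3333) + (0.3333)·(0.3333) + (2.3333)·(2.3333) + (-2.6667)·(-2.6667) + (-1.6667)·(-1.6667) + (1.3333)·(1.3333)) / 5 = 17.3333/5 = 3.4667

S is symmetric (S[j,i] = S[i,j]). Assembling:

S = [[6, -3.4],
 [-3.4, 3.4667]]


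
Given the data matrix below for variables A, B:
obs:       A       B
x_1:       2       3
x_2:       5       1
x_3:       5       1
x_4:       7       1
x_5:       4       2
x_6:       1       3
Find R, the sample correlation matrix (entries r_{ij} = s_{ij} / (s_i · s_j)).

Step 1 — column means:
  mean(A) = (2 + 5 + 5 + 7 + 4 + 1) / 6 = 24/6 = 4
  mean(B) = (3 + 1 + 1 + 1 + 2 + 3) / 6 = 11/6 = 1.8333

Step 2 — sample variances and covariances s[i,j] = (1/(n-1)) · Σ_k (x_{k,i} - mean_i) · (x_{k,j} - mean_j), with n-1 = 5:
  s[A,A] = ((-2)·(-2) + (1)·(1) + (1)·(1) + (3)·(3) + (0)·(0) + (-3)·(-3)) / 5 = 24/5 = 4.8
  s[A,B] = ((-2)·(1.1667) + (1)·(-0.8333) + (1)·(-0.8333) + (3)·(-0.8333) + (0)·(0.1667) + (-3)·(1.1667)) / 5 = -10/5 = -2
  s[B,B] = ((1.1667)·(1.1667) + (-0.8333)·(-0.8333) + (-0.8333)·(-0.8333) + (-0.8333)·(-0.8333) + (0.1667)·(0.1667) + (1.1667)·(1.1667)) / 5 = 4.8333/5 = 0.9667
  Sample standard deviations s_i = √(s[i,i]):
  s(A) = √(4.8) = 2.1909
  s(B) = √(0.9667) = 0.9832

Step 3 — r_{ij} = s_{ij} / (s_i · s_j):
  r[A,A] = 1 (diagonal).
  r[A,B] = -2 / (2.1909 · 0.9832) = -2 / 2.1541 = -0.9285
  r[B,B] = 1 (diagonal).

R is symmetric with unit diagonal. Assembling:

R = [[1, -0.9285],
 [-0.9285, 1]]


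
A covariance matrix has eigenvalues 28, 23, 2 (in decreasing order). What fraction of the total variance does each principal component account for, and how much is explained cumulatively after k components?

Step 1 — total variance = trace(Sigma) = Σ λ_i = 28 + 23 + 2 = 53.

Step 2 — fraction explained by component i = λ_i / Σ λ:
  PC1: 28/53 = 0.5283
  PC2: 23/53 = 0.434
  PC3: 2/53 = 0.0377

Step 3 — cumulative fraction after k components = (λ_1 + ... + λ_k) / Σ λ:
  k = 1: 28/53 = 0.5283
  k = 2: (28 + 23)/53 = 51/53 = 0.9623
  k = 3: (28 + 23 + 2)/53 = 53/53 = 1

Summary (fraction, with percent):

explained: PC1 0.5283 (52.83%), PC2 0.434 (43.4%), PC3 0.0377 (3.77%);  cumulative: 0.5283, 0.9623, 1


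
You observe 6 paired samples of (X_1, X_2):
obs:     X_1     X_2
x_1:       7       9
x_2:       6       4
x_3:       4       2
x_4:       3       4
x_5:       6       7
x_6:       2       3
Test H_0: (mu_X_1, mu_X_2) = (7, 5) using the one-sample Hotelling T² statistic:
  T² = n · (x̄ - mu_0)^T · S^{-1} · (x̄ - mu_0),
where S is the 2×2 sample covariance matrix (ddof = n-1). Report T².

Step 1 — sample mean vector:
  mean(X_1) = (7 + 6 + 4 + 3 + 6 + 2) / 6 = 28/6 = 4.6667
  mean(X_2) = (9 + 4 + 2 + 4 + 7 + 3) / 6 = 29/6 = 4.8333
  x̄ = (4.6667, 4.8333),  deviation x̄ - mu_0 = (4.6667, 4.8333) - (7, 5) = (-2.3333, -0.1667).

Step 2 — sample covariance matrix, S[i,j] = (1/(n-1)) · Σ_k (x_{k,i} - mean_i) · (x_{k,j} - mean_j), divisor n-1 = 5:
  S[X_1,X_1] = ((2.3333)·(2.3333) + (1.3333)·(1.3333) + (-0.6667)·(-0.6667) + (-1.6667)·(-1.6667) + (1.3333)·(1.3333) + (-2.6667)·(-2.6667)) / 5 = 19.3333/5 = 3.8667
  S[X_1,X_2] = ((2.3333)·(4.1667) + (1.3333)·(-0.8333) + (-0.6667)·(-2.8333) + (-1.6667)·(-0.8333) + (1.3333)·(2.1667) + (-2.6667)·(-1.8333)) / 5 = 19.6667/5 = 3.9333
  S[X_2,X_2] = ((4.1667)·(4.1667) + (-0.8333)·(-0.8333) + (-2.8333)·(-2.8333) + (-0.8333)·(-0.8333) + (2.1667)·(2.1667) + (-1.8333)·(-1.8333)) / 5 = 34.8333/5 = 6.9667
  S = [[3.8667, 3.9333],
 [3.9333, 6.9667]].

Step 3 — invert S. det(S) = 3.8667·6.9667 - (3.9333)² = 11.4667.
  S^{-1} = (1/det) · [[d, -b], [-b, a]] = [[0.6076, -0.343],
 [-0.343, 0.3372]].

Step 4 — quadratic form (x̄ - mu_0)^T · S^{-1} · (x̄ - mu_0):
  S^{-1} · (x̄ - mu_0) = (-1.3605, 0.7442),
  (x̄ - mu_0)^T · [...] = (-2.3333)·(-1.3605) + (-0.1667)·(0.7442) = 3.0504.

Step 5 — scale by n: T² = 6 · 3.0504 = 18.3023.

T² ≈ 18.3023


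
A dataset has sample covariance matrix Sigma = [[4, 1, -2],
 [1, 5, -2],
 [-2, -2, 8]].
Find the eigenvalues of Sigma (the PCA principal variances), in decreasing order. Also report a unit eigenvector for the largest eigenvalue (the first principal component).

Step 1 — characteristic polynomial p(λ) = det(λI - Sigma) = λ³ - tr·λ² + c_1·λ - det, where tr = trace, c_1 = sum of the principal 2×2 minors, det = det(Sigma):
  tr = 4 + 5 + 8 = 17,
  c_1 = (4·5 - (1)²) + (4·8 - (-2)²) + (5·8 - (-2)²) = 19 + 28 + 36 = 83,
  det = 4·(5·8 - (-2)²) - (1)·((1)·8 - (-2)·(-2)) + (-2)·((1)·(-2) - 5·(-2)) = 4·(36) - (1)·(4) + (-2)·(8) = 124.
  So p(λ) = λ³ - 17λ² + 83λ - 124.
Step 2 — look for an integer root (rational root theorem: any rational root is an integer divisor of 124). Testing λ = 4:
  p(4) = 64 - 272 + 332 - 124 = 0  ✓
  Dividing out (λ - 4): p(λ) = (λ - 4)(λ² - 13λ + 31).
Step 3 — remaining eigenvalues from the quadratic λ² - 13λ + 31 = 0:
  Δ = 13² - 4·31 = 169 - 124 = 45,  λ = (13 ± √45)/2 = (13 ± 6.7082)/2 ≈ 9.8541 or 3.1459.
  Sorted: λ_1 = 9.8541,  λ_2 = 4,  λ_3 = 3.1459  (check: sum = 17 = tr ✓).

Step 4 — unit eigenvector for λ_1 ≈ 9.8541: v spans the null space of (Sigma - λ_1 I), whose rows are
  r_1 = (-5.8541, 1, -2),  r_2 = (1, -4.8541, -2),  r_3 = (-2, -2, -1.8541).
  v is orthogonal to every row, so take v ∝ r_1 × r_2 = ((1)·(-2) - (-2)·(-4.8541), (-2)·(1) - (-5.8541)·(-2), (-5.8541)·(-4.8541) - (1)·(1)) ≈ (-11.7082, -13.7082, 27.4164).
  Rescale (multiply by -1 so the first nonzero entry is positive): u = (11.7082, 13.7082, -27.4164).
  ||u|| = √((11.7082)² + (13.7082)² + (-27.4164)²) = √(1076.6563) ≈ 32.8124,  v_1 = u/||u|| ≈ (0.3568, 0.4178, -0.8355) (||v_1|| = 1).

λ_1 = 9.8541,  λ_2 = 4,  λ_3 = 3.1459;  v_1 ≈ (0.3568, 0.4178, -0.8355)


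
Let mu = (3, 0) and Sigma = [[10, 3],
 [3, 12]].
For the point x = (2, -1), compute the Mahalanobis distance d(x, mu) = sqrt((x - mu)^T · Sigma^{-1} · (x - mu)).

Step 1 — centre the observation: (x - mu) = (-1, -1).

Step 2 — invert Sigma. det(Sigma) = 10·12 - (3)² = 111.
  Sigma^{-1} = (1/det) · [[d, -b], [-b, a]] = [[0.1081, -0.027],
 [-0.027, 0.0901]].

Step 3 — form the quadratic (x - mu)^T · Sigma^{-1} · (x - mu):
  Sigma^{-1} · (x - mu) = (-0.0811, -0.0631).
  (x - mu)^T · [Sigma^{-1} · (x - mu)] = (-1)·(-0.0811) + (-1)·(-0.0631) = 0.1441.

Step 4 — take square root: d = √(0.1441) ≈ 0.3797.

d(x, mu) = √(0.1441) ≈ 0.3797


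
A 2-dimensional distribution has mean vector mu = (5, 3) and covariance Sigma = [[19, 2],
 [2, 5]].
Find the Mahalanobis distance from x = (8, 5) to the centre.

Step 1 — centre the observation: (x - mu) = (3, 2).

Step 2 — invert Sigma. det(Sigma) = 19·5 - (2)² = 91.
  Sigma^{-1} = (1/det) · [[d, -b], [-b, a]] = [[0.0549, -0.022],
 [-0.022, 0.2088]].

Step 3 — form the quadratic (x - mu)^T · Sigma^{-1} · (x - mu):
  Sigma^{-1} · (x - mu) = (0.1209, 0.3516).
  (x - mu)^T · [Sigma^{-1} · (x - mu)] = (3)·(0.1209) + (2)·(0.3516) = 1.0659.

Step 4 — take square root: d = √(1.0659) ≈ 1.0324.

d(x, mu) = √(1.0659) ≈ 1.0324


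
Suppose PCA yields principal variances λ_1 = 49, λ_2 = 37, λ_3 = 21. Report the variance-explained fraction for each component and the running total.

Step 1 — total variance = trace(Sigma) = Σ λ_i = 49 + 37 + 21 = 107.

Step 2 — fraction explained by component i = λ_i / Σ λ:
  PC1: 49/107 = 0.4579
  PC2: 37/107 = 0.3458
  PC3: 21/107 = 0.1963

Step 3 — cumulative fraction after k components = (λ_1 + ... + λ_k) / Σ λ:
  k = 1: 49/107 = 0.4579
  k = 2: (49 + 37)/107 = 86/107 = 0.8037
  k = 3: (49 + 37 + 21)/107 = 107/107 = 1

Summary (fraction, with percent):

explained: PC1 0.4579 (45.79%), PC2 0.3458 (34.58%), PC3 0.1963 (19.63%);  cumulative: 0.4579, 0.8037, 1


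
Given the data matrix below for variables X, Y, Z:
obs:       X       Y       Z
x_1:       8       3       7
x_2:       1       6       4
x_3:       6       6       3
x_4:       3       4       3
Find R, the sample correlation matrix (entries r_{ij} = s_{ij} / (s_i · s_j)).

Step 1 — column means:
  mean(X) = (8 + 1 + 6 + 3) / 4 = 18/4 = 4.5
  mean(Y) = (3 + 6 + 6 + 4) / 4 = 19/4 = 4.75
  mean(Z) = (7 + 4 + 3 + 3) / 4 = 17/4 = 4.25

Step 2 — sample variances and covariances s[i,j] = (1/(n-1)) · Σ_k (x_{k,i} - mean_i) · (x_{k,j} - mean_j), with n-1 = 3:
  s[X,X] = ((3.5)·(3.5) + (-3.5)·(-3.5) + (1.5)·(1.5) + (-1.5)·(-1.5)) / 3 = 29/3 = 9.6667
  s[X,Y] = ((3.5)·(-1.75) + (-3.5)·(1.25) + (1.5)·(1.25) + (-1.5)·(-0.75)) / 3 = -7.5/3 = -2.5
  s[X,Z] = ((3.5)·(2.75) + (-3.5)·(-0.25) + (1.5)·(-1.25) + (-1.5)·(-1.25)) / 3 = 10.5/3 = 3.5
  s[Y,Y] = ((-1.75)·(-1.75) + (1.25)·(1.25) + (1.25)·(1.25) + (-0.75)·(-0.75)) / 3 = 6.75/3 = 2.25
  s[Y,Z] = ((-1.75)·(2.75) + (1.25)·(-0.25) + (1.25)·(-1.25) + (-0.75)·(-1.25)) / 3 = -5.75/3 = -1.9167
  s[Z,Z] = ((2.75)·(2.75) + (-0.25)·(-0.25) + (-1.25)·(-1.25) + (-1.25)·(-1.25)) / 3 = 10.75/3 = 3.5833
  Sample standard deviations s_i = √(s[i,i]):
  s(X) = √(9.6667) = 3.1091
  s(Y) = √(2.25) = 1.5
  s(Z) = √(3.5833) = 1.893

Step 3 — r_{ij} = s_{ij} / (s_i · s_j):
  r[X,X] = 1 (diagonal).
  r[X,Y] = -2.5 / (3.1091 · 1.5) = -2.5 / 4.6637 = -0.5361
  r[X,Z] = 3.5 / (3.1091 · 1.893) = 3.5 / 5.8855 = 0.5947
  r[Y,Y] = 1 (diagonal).
  r[Y,Z] = -1.9167 / (1.5 · 1.893) = -1.9167 / 2.8395 = -0.675
  r[Z,Z] = 1 (diagonal).

R is symmetric with unit diagonal. Assembling:

R = [[1, -0.5361, 0.5947],
 [-0.5361, 1, -0.675],
 [0.5947, -0.675, 1]]


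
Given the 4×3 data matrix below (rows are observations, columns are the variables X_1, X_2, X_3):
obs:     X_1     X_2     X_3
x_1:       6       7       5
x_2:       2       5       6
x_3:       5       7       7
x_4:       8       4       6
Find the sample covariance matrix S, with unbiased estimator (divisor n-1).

Step 1 — column means:
  mean(X_1) = (6 + 2 + 5 + 8) / 4 = 21/4 = 5.25
  mean(X_2) = (7 + 5 + 7 + 4) / 4 = 23/4 = 5.75
  mean(X_3) = (5 + 6 + 7 + 6) / 4 = 24/4 = 6

Step 2 — sample covariance S[i,j] = (1/(n-1)) · Σ_k (x_{k,i} - mean_i) · (x_{k,j} - mean_j), with n-1 = 3.
  S[X_1,X_1] = ((0.75)·(0.75) + (-3.25)·(-3.25) + (-0.25)·(-0.25) + (2.75)·(2.75)) / 3 = 18.75/3 = 6.25
  S[X_1,X_2] = ((0.75)·(1.25) + (-3.25)·(-0.75) + (-0.25)·(1.25) + (2.75)·(-1.75)) / 3 = -1.75/3 = -0.5833
  S[X_1,X_3] = ((0.75)·(-1) + (-3.25)·(0) + (-0.25)·(1) + (2.75)·(0)) / 3 = -1/3 = -0.3333
  S[X_2,X_2] = ((1.25)·(1.25) + (-0.75)·(-0.75) + (1.25)·(1.25) + (-1.75)·(-1.75)) / 3 = 6.75/3 = 2.25
  S[X_2,X_3] = ((1.25)·(-1) + (-0.75)·(0) + (1.25)·(1) + (-1.75)·(0)) / 3 = 0/3 = 0
  S[X_3,X_3] = ((-1)·(-1) + (0)·(0) + (1)·(1) + (0)·(0)) / 3 = 2/3 = 0.6667

S is symmetric (S[j,i] = S[i,j]). Assembling:

S = [[6.25, -0.5833, -0.3333],
 [-0.5833, 2.25, 0],
 [-0.3333, 0, 0.6667]]


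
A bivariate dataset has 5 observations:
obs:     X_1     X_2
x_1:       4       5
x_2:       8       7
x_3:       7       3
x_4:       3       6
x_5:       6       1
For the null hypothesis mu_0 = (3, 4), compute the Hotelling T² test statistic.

Step 1 — sample mean vector:
  mean(X_1) = (4 + 8 + 7 + 3 + 6) / 5 = 28/5 = 5.6
  mean(X_2) = (5 + 7 + 3 + 6 + 1) / 5 = 22/5 = 4.4
  x̄ = (5.6, 4.4),  deviation x̄ - mu_0 = (5.6, 4.4) - (3, 4) = (2.6, 0.4).

Step 2 — sample covariance matrix, S[i,j] = (1/(n-1)) · Σ_k (x_{k,i} - mean_i) · (x_{k,j} - mean_j), divisor n-1 = 4:
  S[X_1,X_1] = ((-1.6)·(-1.6) + (2.4)·(2.4) + (1.4)·(1.4) + (-2.6)·(-2.6) + (0.4)·(0.4)) / 4 = 17.2/4 = 4.3
  S[X_1,X_2] = ((-1.6)·(0.6) + (2.4)·(2.6) + (1.4)·(-1.4) + (-2.6)·(1.6) + (0.4)·(-3.4)) / 4 = -2.2/4 = -0.55
  S[X_2,X_2] = ((0.6)·(0.6) + (2.6)·(2.6) + (-1.4)·(-1.4) + (1.6)·(1.6) + (-3.4)·(-3.4)) / 4 = 23.2/4 = 5.8
  S = [[4.3, -0.55],
 [-0.55, 5.8]].

Step 3 — invert S. det(S) = 4.3·5.8 - (-0.55)² = 24.6375.
  S^{-1} = (1/det) · [[d, -b], [-b, a]] = [[0.2354, 0.0223],
 [0.0223, 0.1745]].

Step 4 — quadratic form (x̄ - mu_0)^T · S^{-1} · (x̄ - mu_0):
  S^{-1} · (x̄ - mu_0) = (0.621, 0.1279),
  (x̄ - mu_0)^T · [...] = (2.6)·(0.621) + (0.4)·(0.1279) = 1.6658.

Step 5 — scale by n: T² = 5 · 1.6658 = 8.3288.

T² ≈ 8.3288


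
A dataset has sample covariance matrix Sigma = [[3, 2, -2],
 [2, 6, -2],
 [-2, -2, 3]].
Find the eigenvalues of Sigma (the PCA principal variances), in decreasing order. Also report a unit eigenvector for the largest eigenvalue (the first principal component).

Step 1 — characteristic polynomial p(λ) = det(λI - Sigma) = λ³ - tr·λ² + c_1·λ - det, where tr = trace, c_1 = sum of the principal 2×2 minors, det = det(Sigma):
  tr = 3 + 6 + 3 = 12,
  c_1 = (3·6 - (2)²) + (3·3 - (-2)²) + (6·3 - (-2)²) = 14 + 5 + 14 = 33,
  det = 3·(6·3 - (-2)²) - (2)·((2)·3 - (-2)·(-2)) + (-2)·((2)·(-2) - 6·(-2)) = 3·(14) - (2)·(2) + (-2)·(8) = 22.
  So p(λ) = λ³ - 12λ² + 33λ - 22.
Step 2 — look for an integer root (rational root theorem: any rational root is an integer divisor of 22). Testing λ = 1:
  p(1) = 1 - 12 + 33 - 22 = 0  ✓
  Dividing out (λ - 1): p(λ) = (λ - 1)(λ² - 11λ + 22).
Step 3 — remaining eigenvalues from the quadratic λ² - 11λ + 22 = 0:
  Δ = 11² - 4·22 = 121 - 88 = 33,  λ = (11 ± √33)/2 = (11 ± 5.7446)/2 ≈ 8.3723 or 2.6277.
  Sorted: λ_1 = 8.3723,  λ_2 = 2.6277,  λ_3 = 1  (check: sum = 12 = tr ✓).

Step 4 — unit eigenvector for λ_1 ≈ 8.3723: v spans the null space of (Sigma - λ_1 I), whose rows are
  r_1 = (-5.3723, 2, -2),  r_2 = (2, -2.3723, -2),  r_3 = (-2, -2, -5.3723).
  v is orthogonal to every row, so take v ∝ r_1 × r_2 = ((2)·(-2) - (-2)·(-2.3723), (-2)·(2) - (-5.3723)·(-2), (-5.3723)·(-2.3723) - (2)·(2)) ≈ (-8.7446, -14.7446, 8.7446).
  Rescale (multiply by -1 so the first nonzero entry is positive): u = (8.7446, 14.7446, -8.7446).
  ||u|| = √((8.7446)² + (14.7446)² + (-8.7446)²) = √(370.3369) ≈ 19.2441,  v_1 = u/||u|| ≈ (0.4544, 0.7662, -0.4544) (||v_1|| = 1).

λ_1 = 8.3723,  λ_2 = 2.6277,  λ_3 = 1;  v_1 ≈ (0.4544, 0.7662, -0.4544)


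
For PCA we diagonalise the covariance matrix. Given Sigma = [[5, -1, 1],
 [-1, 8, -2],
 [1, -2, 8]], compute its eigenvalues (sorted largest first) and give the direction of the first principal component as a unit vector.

Step 1 — characteristic polynomial p(λ) = det(λI - Sigma) = λ³ - tr·λ² + c_1·λ - det, where tr = trace, c_1 = sum of the principal 2×2 minors, det = det(Sigma):
  tr = 5 + 8 + 8 = 21,
  c_1 = (5·8 - (-1)²) + (5·8 - (1)²) + (8·8 - (-2)²) = 39 + 39 + 60 = 138,
  det = 5·(8·8 - (-2)²) - (-1)·((-1)·8 - (-2)·(1)) + (1)·((-1)·(-2) - 8·(1)) = 5·(60) - (-1)·(-6) + (1)·(-6) = 288.
  So p(λ) = λ³ - 21λ² + 138λ - 288.
Step 2 — look for an integer root (rational root theorem: any rational root is an integer divisor of 288). Testing λ = 6:
  p(6) = 216 - 756 + 828 - 288 = 0  ✓
  Dividing out (λ - 6): p(λ) = (λ - 6)(λ² - 15λ + 48).
Step 3 — remaining eigenvalues from the quadratic λ² - 15λ + 48 = 0:
  Δ = 15² - 4·48 = 225 - 192 = 33,  λ = (15 ± √33)/2 = (15 ± 5.7446)/2 ≈ 10.3723 or 4.6277.
  Sorted: λ_1 = 10.3723,  λ_2 = 6,  λ_3 = 4.6277  (check: sum = 21 = tr ✓).

Step 4 — unit eigenvector for λ_1 ≈ 10.3723: v spans the null space of (Sigma - λ_1 I), whose rows are
  r_1 = (-5.3723, -1, 1),  r_2 = (-1, -2.3723, -2),  r_3 = (1, -2, -2.3723).
  v is orthogonal to every row, so take v ∝ r_1 × r_2 = ((-1)·(-2) - (1)·(-2.3723), (1)·(-1) - (-5.3723)·(-2), (-5.3723)·(-2.3723) - (-1)·(-1)) ≈ (4.3723, -11.7446, 11.7446).
  Let u = (4.3723, -11.7446, 11.7446).
  ||u|| = √((4.3723)² + (-11.7446)² + (11.7446)²) = √(294.9863) ≈ 17.1752,  v_1 = u/||u|| ≈ (0.2546, -0.6838, 0.6838) (||v_1|| = 1).

λ_1 = 10.3723,  λ_2 = 6,  λ_3 = 4.6277;  v_1 ≈ (0.2546, -0.6838, 0.6838)


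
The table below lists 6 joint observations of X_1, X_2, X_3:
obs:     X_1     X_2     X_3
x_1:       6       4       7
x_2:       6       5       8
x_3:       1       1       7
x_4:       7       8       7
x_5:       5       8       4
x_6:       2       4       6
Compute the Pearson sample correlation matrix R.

Step 1 — column means:
  mean(X_1) = (6 + 6 + 1 + 7 + 5 + 2) / 6 = 27/6 = 4.5
  mean(X_2) = (4 + 5 + 1 + 8 + 8 + 4) / 6 = 30/6 = 5
  mean(X_3) = (7 + 8 + 7 + 7 + 4 + 6) / 6 = 39/6 = 6.5

Step 2 — sample variances and covariances s[i,j] = (1/(n-1)) · Σ_k (x_{k,i} - mean_i) · (x_{k,j} - mean_j), with n-1 = 5:
  s[X_1,X_1] = ((1.5)·(1.5) + (1.5)·(1.5) + (-3.5)·(-3.5) + (2.5)·(2.5) + (0.5)·(0.5) + (-2.5)·(-2.5)) / 5 = 29.5/5 = 5.9
  s[X_1,X_2] = ((1.5)·(-1) + (1.5)·(0) + (-3.5)·(-4) + (2.5)·(3) + (0.5)·(3) + (-2.5)·(-1)) / 5 = 24/5 = 4.8
  s[X_1,X_3] = ((1.5)·(0.5) + (1.5)·(1.5) + (-3.5)·(0.5) + (2.5)·(0.5) + (0.5)·(-2.5) + (-2.5)·(-0.5)) / 5 = 2.5/5 = 0.5
  s[X_2,X_2] = ((-1)·(-1) + (0)·(0) + (-4)·(-4) + (3)·(3) + (3)·(3) + (-1)·(-1)) / 5 = 36/5 = 7.2
  s[X_2,X_3] = ((-1)·(0.5) + (0)·(1.5) + (-4)·(0.5) + (3)·(0.5) + (3)·(-2.5) + (-1)·(-0.5)) / 5 = -8/5 = -1.6
  s[X_3,X_3] = ((0.5)·(0.5) + (1.5)·(1.5) + (0.5)·(0.5) + (0.5)·(0.5) + (-2.5)·(-2.5) + (-0.5)·(-0.5)) / 5 = 9.5/5 = 1.9
  Sample standard deviations s_i = √(s[i,i]):
  s(X_1) = √(5.9) = 2.429
  s(X_2) = √(7.2) = 2.6833
  s(X_3) = √(1.9) = 1.3784

Step 3 — r_{ij} = s_{ij} / (s_i · s_j):
  r[X_1,X_1] = 1 (diagonal).
  r[X_1,X_2] = 4.8 / (2.429 · 2.6833) = 4.8 / 6.5177 = 0.7365
  r[X_1,X_3] = 0.5 / (2.429 · 1.3784) = 0.5 / 3.3481 = 0.1493
  r[X_2,X_2] = 1 (diagonal).
  r[X_2,X_3] = -1.6 / (2.6833 · 1.3784) = -1.6 / 3.6986 = -0.4326
  r[X_3,X_3] = 1 (diagonal).

R is symmetric with unit diagonal. Assembling:

R = [[1, 0.7365, 0.1493],
 [0.7365, 1, -0.4326],
 [0.1493, -0.4326, 1]]


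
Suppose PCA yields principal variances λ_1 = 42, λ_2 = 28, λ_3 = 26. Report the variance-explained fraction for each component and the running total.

Step 1 — total variance = trace(Sigma) = Σ λ_i = 42 + 28 + 26 = 96.

Step 2 — fraction explained by component i = λ_i / Σ λ:
  PC1: 42/96 = 0.4375
  PC2: 28/96 = 0.2917
  PC3: 26/96 = 0.2708

Step 3 — cumulative fraction after k components = (λ_1 + ... + λ_k) / Σ λ:
  k = 1: 42/96 = 0.4375
  k = 2: (42 + 28)/96 = 70/96 = 0.7292
  k = 3: (42 + 28 + 26)/96 = 96/96 = 1

Summary (fraction, with percent):

explained: PC1 0.4375 (43.75%), PC2 0.2917 (29.17%), PC3 0.2708 (27.08%);  cumulative: 0.4375, 0.7292, 1


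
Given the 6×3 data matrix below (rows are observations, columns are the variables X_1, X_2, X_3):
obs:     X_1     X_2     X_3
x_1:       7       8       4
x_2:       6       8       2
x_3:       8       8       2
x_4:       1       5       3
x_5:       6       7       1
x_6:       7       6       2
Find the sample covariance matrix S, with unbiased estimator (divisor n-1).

Step 1 — column means:
  mean(X_1) = (7 + 6 + 8 + 1 + 6 + 7) / 6 = 35/6 = 5.8333
  mean(X_2) = (8 + 8 + 8 + 5 + 7 + 6) / 6 = 42/6 = 7
  mean(X_3) = (4 + 2 + 2 + 3 + 1 + 2) / 6 = 14/6 = 2.3333

Step 2 — sample covariance S[i,j] = (1/(n-1)) · Σ_k (x_{k,i} - mean_i) · (x_{k,j} - mean_j), with n-1 = 5.
  S[X_1,X_1] = ((1.1667)·(1.1667) + (0.1667)·(0.1667) + (2.1667)·(2.1667) + (-4.8333)·(-4.8333) + (0.1667)·(0.1667) + (1.1667)·(1.1667)) / 5 = 30.8333/5 = 6.1667
  S[X_1,X_2] = ((1.1667)·(1) + (0.1667)·(1) + (2.1667)·(1) + (-4.8333)·(-2) + (0.1667)·(0) + (1.1667)·(-1)) / 5 = 12/5 = 2.4
  S[X_1,X_3] = ((1.1667)·(1.6667) + (0.1667)·(-0.3333) + (2.1667)·(-0.3333) + (-4.8333)·(0.6667) + (0.1667)·(-1.3333) + (1.1667)·(-0.3333)) / 5 = -2.6667/5 = -0.5333
  S[X_2,X_2] = ((1)·(1) + (1)·(1) + (1)·(1) + (-2)·(-2) + (0)·(0) + (-1)·(-1)) / 5 = 8/5 = 1.6
  S[X_2,X_3] = ((1)·(1.6667) + (1)·(-0.3333) + (1)·(-0.3333) + (-2)·(0.6667) + (0)·(-1.3333) + (-1)·(-0.3333)) / 5 = 0/5 = 0
  S[X_3,X_3] = ((1.6667)·(1.6667) + (-0.3333)·(-0.3333) + (-0.3333)·(-0.3333) + (0.6667)·(0.6667) + (-1.3333)·(-1.3333) + (-0.3333)·(-0.3333)) / 5 = 5.3333/5 = 1.0667

S is symmetric (S[j,i] = S[i,j]). Assembling:

S = [[6.1667, 2.4, -0.5333],
 [2.4, 1.6, 0],
 [-0.5333, 0, 1.0667]]


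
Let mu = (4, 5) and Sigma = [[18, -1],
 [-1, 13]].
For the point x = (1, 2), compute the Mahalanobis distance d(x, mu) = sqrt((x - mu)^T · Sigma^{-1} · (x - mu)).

Step 1 — centre the observation: (x - mu) = (-3, -3).

Step 2 — invert Sigma. det(Sigma) = 18·13 - (-1)² = 233.
  Sigma^{-1} = (1/det) · [[d, -b], [-b, a]] = [[0.0558, 0.0043],
 [0.0043, 0.0773]].

Step 3 — form the quadratic (x - mu)^T · Sigma^{-1} · (x - mu):
  Sigma^{-1} · (x - mu) = (-0.1803, -0.2446).
  (x - mu)^T · [Sigma^{-1} · (x - mu)] = (-3)·(-0.1803) + (-3)·(-0.2446) = 1.2747.

Step 4 — take square root: d = √(1.2747) ≈ 1.129.

d(x, mu) = √(1.2747) ≈ 1.129


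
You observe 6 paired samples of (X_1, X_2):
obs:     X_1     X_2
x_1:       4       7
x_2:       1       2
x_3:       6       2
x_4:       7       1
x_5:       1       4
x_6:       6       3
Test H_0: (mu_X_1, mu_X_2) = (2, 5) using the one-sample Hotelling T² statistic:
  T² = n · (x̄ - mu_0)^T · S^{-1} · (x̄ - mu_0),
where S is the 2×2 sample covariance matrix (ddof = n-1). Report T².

Step 1 — sample mean vector:
  mean(X_1) = (4 + 1 + 6 + 7 + 1 + 6) / 6 = 25/6 = 4.1667
  mean(X_2) = (7 + 2 + 2 + 1 + 4 + 3) / 6 = 19/6 = 3.1667
  x̄ = (4.1667, 3.1667),  deviation x̄ - mu_0 = (4.1667, 3.1667) - (2, 5) = (2.1667, -1.8333).

Step 2 — sample covariance matrix, S[i,j] = (1/(n-1)) · Σ_k (x_{k,i} - mean_i) · (x_{k,j} - mean_j), divisor n-1 = 5:
  S[X_1,X_1] = ((-0.1667)·(-0.1667) + (-3.1667)·(-3.1667) + (1.8333)·(1.8333) + (2.8333)·(2.8333) + (-3.1667)·(-3.1667) + (1.8333)·(1.8333)) / 5 = 34.8333/5 = 6.9667
  S[X_1,X_2] = ((-0.1667)·(3.8333) + (-3.1667)·(-1.1667) + (1.8333)·(-1.1667) + (2.8333)·(-2.1667) + (-3.1667)·(0.8333) + (1.8333)·(-0.1667)) / 5 = -8.1667/5 = -1.6333
  S[X_2,X_2] = ((3.8333)·(3.8333) + (-1.1667)·(-1.1667) + (-1.1667)·(-1.1667) + (-2.1667)·(-2.1667) + (0.8333)·(0.8333) + (-0.1667)·(-0.1667)) / 5 = 22.8333/5 = 4.5667
  S = [[6.9667, -1.6333],
 [-1.6333, 4.5667]].

Step 3 — invert S. det(S) = 6.9667·4.5667 - (-1.6333)² = 29.1467.
  S^{-1} = (1/det) · [[d, -b], [-b, a]] = [[0.1567, 0.056],
 [0.056, 0.239]].

Step 4 — quadratic form (x̄ - mu_0)^T · S^{-1} · (x̄ - mu_0):
  S^{-1} · (x̄ - mu_0) = (0.2367, -0.3168),
  (x̄ - mu_0)^T · [...] = (2.1667)·(0.2367) + (-1.8333)·(-0.3168) = 1.0937.

Step 5 — scale by n: T² = 6 · 1.0937 = 6.5622.

T² ≈ 6.5622


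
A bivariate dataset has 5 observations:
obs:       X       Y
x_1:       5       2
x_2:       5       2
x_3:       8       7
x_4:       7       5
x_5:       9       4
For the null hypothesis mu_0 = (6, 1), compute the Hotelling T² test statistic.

Step 1 — sample mean vector:
  mean(X) = (5 + 5 + 8 + 7 + 9) / 5 = 34/5 = 6.8
  mean(Y) = (2 + 2 + 7 + 5 + 4) / 5 = 20/5 = 4
  x̄ = (6.8, 4),  deviation x̄ - mu_0 = (6.8, 4) - (6, 1) = (0.8, 3).

Step 2 — sample covariance matrix, S[i,j] = (1/(n-1)) · Σ_k (x_{k,i} - mean_i) · (x_{k,j} - mean_j), divisor n-1 = 4:
  S[X,X] = ((-1.8)·(-1.8) + (-1.8)·(-1.8) + (1.2)·(1.2) + (0.2)·(0.2) + (2.2)·(2.2)) / 4 = 12.8/4 = 3.2
  S[X,Y] = ((-1.8)·(-2) + (-1.8)·(-2) + (1.2)·(3) + (0.2)·(1) + (2.2)·(0)) / 4 = 11/4 = 2.75
  S[Y,Y] = ((-2)·(-2) + (-2)·(-2) + (3)·(3) + (1)·(1) + (0)·(0)) / 4 = 18/4 = 4.5
  S = [[3.2, 2.75],
 [2.75, 4.5]].

Step 3 — invert S. det(S) = 3.2·4.5 - (2.75)² = 6.8375.
  S^{-1} = (1/det) · [[d, -b], [-b, a]] = [[0.6581, -0.4022],
 [-0.4022, 0.468]].

Step 4 — quadratic form (x̄ - mu_0)^T · S^{-1} · (x̄ - mu_0):
  S^{-1} · (x̄ - mu_0) = (-0.6801, 1.0823),
  (x̄ - mu_0)^T · [...] = (0.8)·(-0.6801) + (3)·(1.0823) = 2.7027.

Step 5 — scale by n: T² = 5 · 2.7027 = 13.5137.

T² ≈ 13.5137


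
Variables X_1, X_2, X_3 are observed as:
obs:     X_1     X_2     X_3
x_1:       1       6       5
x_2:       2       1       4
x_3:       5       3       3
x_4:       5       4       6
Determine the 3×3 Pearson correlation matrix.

Step 1 — column means:
  mean(X_1) = (1 + 2 + 5 + 5) / 4 = 13/4 = 3.25
  mean(X_2) = (6 + 1 + 3 + 4) / 4 = 14/4 = 3.5
  mean(X_3) = (5 + 4 + 3 + 6) / 4 = 18/4 = 4.5

Step 2 — sample variances and covariances s[i,j] = (1/(n-1)) · Σ_k (x_{k,i} - mean_i) · (x_{k,j} - mean_j), with n-1 = 3:
  s[X_1,X_1] = ((-2.25)·(-2.25) + (-1.25)·(-1.25) + (1.75)·(1.75) + (1.75)·(1.75)) / 3 = 12.75/3 = 4.25
  s[X_1,X_2] = ((-2.25)·(2.5) + (-1.25)·(-2.5) + (1.75)·(-0.5) + (1.75)·(0.5)) / 3 = -2.5/3 = -0.8333
  s[X_1,X_3] = ((-2.25)·(0.5) + (-1.25)·(-0.5) + (1.75)·(-1.5) + (1.75)·(1.5)) / 3 = -0.5/3 = -0.1667
  s[X_2,X_2] = ((2.5)·(2.5) + (-2.5)·(-2.5) + (-0.5)·(-0.5) + (0.5)·(0.5)) / 3 = 13/3 = 4.3333
  s[X_2,X_3] = ((2.5)·(0.5) + (-2.5)·(-0.5) + (-0.5)·(-1.5) + (0.5)·(1.5)) / 3 = 4/3 = 1.3333
  s[X_3,X_3] = ((0.5)·(0.5) + (-0.5)·(-0.5) + (-1.5)·(-1.5) + (1.5)·(1.5)) / 3 = 5/3 = 1.6667
  Sample standard deviations s_i = √(s[i,i]):
  s(X_1) = √(4.25) = 2.0616
  s(X_2) = √(4.3333) = 2.0817
  s(X_3) = √(1.6667) = 1.291

Step 3 — r_{ij} = s_{ij} / (s_i · s_j):
  r[X_1,X_1] = 1 (diagonal).
  r[X_1,X_2] = -0.8333 / (2.0616 · 2.0817) = -0.8333 / 4.2915 = -0.1942
  r[X_1,X_3] = -0.1667 / (2.0616 · 1.291) = -0.1667 / 2.6615 = -0.0626
  r[X_2,X_2] = 1 (diagonal).
  r[X_2,X_3] = 1.3333 / (2.0817 · 1.291) = 1.3333 / 2.6874 = 0.4961
  r[X_3,X_3] = 1 (diagonal).

R is symmetric with unit diagonal. Assembling:

R = [[1, -0.1942, -0.0626],
 [-0.1942, 1, 0.4961],
 [-0.0626, 0.4961, 1]]
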